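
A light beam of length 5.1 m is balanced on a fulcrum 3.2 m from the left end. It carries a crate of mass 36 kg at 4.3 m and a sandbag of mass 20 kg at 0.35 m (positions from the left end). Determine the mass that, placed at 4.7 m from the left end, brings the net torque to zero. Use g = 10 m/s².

m ≈ 11.6 kg

Take moments about the fulcrum (at 3.2 m from the left end).
Crate: 36 × 10 = 360 N down at 4.3 m → arm 1.1 m, τ = 360 × 1.1 = 396 N·m clockwise.
Sandbag: 20 × 10 = 200 N down at 0.35 m → arm 2.85 m, τ = 200 × 2.85 = 570 N·m counterclockwise.
Net moment of known loads = 174 N·m counterclockwise.
An unknown mass m at 4.7 m has arm 1.5 m; its moment is m·g·1.5 clockwise.
Balancing moments: m × 10 × 1.5 = 174, giving m = 174 / (10 × 1.5) = 11.6 kg.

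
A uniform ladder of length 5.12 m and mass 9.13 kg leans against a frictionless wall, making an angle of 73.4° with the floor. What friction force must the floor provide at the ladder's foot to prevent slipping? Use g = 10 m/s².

Choose the foot of the ladder as the axis so the floor normal and friction both act there and drop out.
Ladder weight 9.13×10 = 91.3 N acts at 2.56 m along the ladder; its horizontal arm is 2.56·cos73.4° = 0.7314 m → τ = 66.78 N·m clockwise.
Wall normal N acts horizontally at the top; its moment arm is the height L sinθ = 5.12·sin73.4° = 4.907 m, counterclockwise.
For rotational equilibrium, N × 4.907 = 66.78, so N = 13.6 N.
ΣFx = 0: friction at the foot balances the wall's push, so f = N_wall = 13.6 N.

f ≈ 13.6 N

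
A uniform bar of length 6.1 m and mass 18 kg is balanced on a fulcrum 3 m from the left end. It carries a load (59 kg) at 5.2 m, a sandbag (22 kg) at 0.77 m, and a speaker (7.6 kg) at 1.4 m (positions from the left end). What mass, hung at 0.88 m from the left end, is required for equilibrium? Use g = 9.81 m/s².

Sum moments about the fulcrum (at 3 m from the left end) (the support reaction has zero arm there).
Beam weight: 18 × 9.81 = 176.6 N down at 3.05 m → arm 0.05 m, τ = 176.6 × 0.05 = 8.83 N·m clockwise.
Load: 59 × 9.81 = 578.8 N down at 5.2 m → arm 2.2 m, τ = 578.8 × 2.2 = 1273 N·m clockwise.
Sandbag: 22 × 9.81 = 215.8 N down at 0.77 m → arm 2.23 m, τ = 215.8 × 2.23 = 481.2 N·m counterclockwise.
Speaker: 7.6 × 9.81 = 74.56 N down at 1.4 m → arm 1.6 m, τ = 74.56 × 1.6 = 119.3 N·m counterclockwise.
Net moment of known loads = 681.3 N·m clockwise.
An unknown mass m at 0.88 m has arm 2.12 m; its moment is m·g·2.12 counterclockwise.
Setting net torque to zero: m × 9.81 × 2.12 = 681.3 → m = 681.3 / (9.81 × 2.12) = 32.8 kg.

m ≈ 32.8 kg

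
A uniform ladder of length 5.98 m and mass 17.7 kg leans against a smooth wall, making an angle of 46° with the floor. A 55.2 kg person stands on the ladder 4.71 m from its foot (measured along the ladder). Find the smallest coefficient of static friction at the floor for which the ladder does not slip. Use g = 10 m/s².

μ_min ≈ 0.693

Sum moments about the foot of the ladder (the floor normal and friction both act there and drop out).
Ladder weight 17.7×10 = 177 N acts at 2.99 m along the ladder; its horizontal arm is 2.99·cos46° = 2.077 m → τ = 367.6 N·m clockwise.
Person: 55.2×10 = 552 N at 4.71 m → arm 3.272 m → τ = 1806 N·m clockwise.
Wall normal N acts horizontally at the top; its moment arm is the height L sinθ = 5.98·sin46° = 4.302 m, counterclockwise.
Balancing moments: N × 4.302 = 2174, giving N = 505.3 N.
ΣFx = 0 ⇒ f = N_wall = 505.3 N. ΣFy = 0 ⇒ N_floor = 729 N.
μ_min = f / N_floor = 505.3 / 729 = 0.693.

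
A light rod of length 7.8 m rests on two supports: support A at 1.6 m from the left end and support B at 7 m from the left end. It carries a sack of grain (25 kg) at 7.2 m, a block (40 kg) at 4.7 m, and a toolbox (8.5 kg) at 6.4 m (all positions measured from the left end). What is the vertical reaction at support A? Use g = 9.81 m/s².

Sum moments about support B (its reaction then has zero moment arm).
Sack of grain: 25 × 9.81 = 245.2 N down at 7.2 m → arm 0.2 m, τ = 245.2 × 0.2 = 49.04 N·m clockwise.
Block: 40 × 9.81 = 392.4 N down at 4.7 m → arm 2.3 m, τ = 392.4 × 2.3 = 902.5 N·m counterclockwise.
Toolbox: 8.5 × 9.81 = 83.39 N down at 6.4 m → arm 0.6 m, τ = 83.39 × 0.6 = 50.03 N·m counterclockwise.
Net load moment about support B = 903.5 N·m counterclockwise.
Reaction R at support A is upward at 1.6 m, arm 5.4 m → moment R × 5.4 clockwise.
Στ = 0 ⇒ R × 5.4 = 903.5 ⇒ R = 167 N.

R_A ≈ 167 N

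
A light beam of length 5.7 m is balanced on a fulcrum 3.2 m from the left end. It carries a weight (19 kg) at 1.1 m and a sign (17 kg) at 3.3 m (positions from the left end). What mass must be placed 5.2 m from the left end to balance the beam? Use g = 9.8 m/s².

Sum moments about the fulcrum (at 3.2 m from the left end) (the support reaction has zero arm there).
Weight: 19 × 9.8 = 186.2 N down at 1.1 m → arm 2.1 m, τ = 186.2 × 2.1 = 391 N·m counterclockwise.
Sign: 17 × 9.8 = 166.6 N down at 3.3 m → arm 0.1 m, τ = 166.6 × 0.1 = 16.66 N·m clockwise.
Net moment of known loads = 374.3 N·m counterclockwise.
An unknown mass m at 5.2 m has arm 2 m; its moment is m·g·2 clockwise.
For rotational equilibrium, m × 9.8 × 2 = 374.3, so m = 374.3 / (9.8 × 2) = 19.1 kg.

m ≈ 19.1 kg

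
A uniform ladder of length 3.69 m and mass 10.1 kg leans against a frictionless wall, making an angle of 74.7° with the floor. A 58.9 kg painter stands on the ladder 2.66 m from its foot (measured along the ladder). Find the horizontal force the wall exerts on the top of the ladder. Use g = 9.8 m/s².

N_wall ≈ 127 N

Take moments about the foot of the ladder.
Ladder weight 10.1×9.8 = 98.98 N acts at 1.845 m along the ladder; its horizontal arm is 1.845·cos74.7° = 0.4868 m → τ = 48.18 N·m clockwise.
Painter: 58.9×9.8 = 577.2 N at 2.66 m → arm 0.7019 m → τ = 405.1 N·m clockwise.
Wall normal N acts horizontally at the top; its moment arm is the height L sinθ = 3.69·sin74.7° = 3.559 m, counterclockwise.
For rotational equilibrium, N × 3.559 = 453.3, so N = 127 N.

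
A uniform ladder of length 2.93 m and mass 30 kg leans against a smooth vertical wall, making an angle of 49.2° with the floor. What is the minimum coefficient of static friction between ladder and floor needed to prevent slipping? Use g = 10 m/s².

About the foot of the ladder:
Ladder weight 30×10 = 300 N acts at 1.465 m along the ladder; its horizontal arm is 1.465·cos49.2° = 0.9573 m → τ = 287.2 N·m clockwise.
Wall normal N acts horizontally at the top; its moment arm is the height L sinθ = 2.93·sin49.2° = 2.218 m, counterclockwise.
Στ = 0 ⇒ N × 2.218 = 287.2 ⇒ N = 129.5 N.
ΣFx = 0 ⇒ f = N_wall = 129.5 N. ΣFy = 0 ⇒ N_floor = 300 N.
μ_min = f / N_floor = 129.5 / 300 = 0.432.

μ_min ≈ 0.432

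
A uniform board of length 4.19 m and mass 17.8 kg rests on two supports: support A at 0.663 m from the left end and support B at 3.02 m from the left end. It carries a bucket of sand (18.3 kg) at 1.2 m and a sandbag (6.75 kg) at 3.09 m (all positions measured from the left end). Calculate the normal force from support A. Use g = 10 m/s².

Sum moments about support B (its reaction then has zero moment arm).
Beam weight: 17.8 × 10 = 178 N down at 2.095 m → arm 0.925 m, τ = 178 × 0.925 = 164.7 N·m counterclockwise.
Bucket of sand: 18.3 × 10 = 183 N down at 1.2 m → arm 1.82 m, τ = 183 × 1.82 = 333.1 N·m counterclockwise.
Sandbag: 6.75 × 10 = 67.5 N down at 3.09 m → arm 0.07 m, τ = 67.5 × 0.07 = 4.725 N·m clockwise.
Net load moment about support B = 493.1 N·m counterclockwise.
Reaction R at support A is upward at 0.663 m, arm 2.357 m → moment R × 2.357 clockwise.
Setting net torque to zero: R × 2.357 = 493.1 → R = 209 N.

R_A ≈ 209 N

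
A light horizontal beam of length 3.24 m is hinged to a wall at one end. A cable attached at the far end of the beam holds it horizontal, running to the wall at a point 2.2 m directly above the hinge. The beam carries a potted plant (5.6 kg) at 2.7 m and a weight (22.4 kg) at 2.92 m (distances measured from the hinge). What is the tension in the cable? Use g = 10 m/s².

T ≈ 442 N

Taking torques about the hinge:
Potted plant: 5.6 × 10 = 56 N down at 2.7 m → arm 2.7 m, τ = 56 × 2.7 = 151.2 N·m clockwise.
Weight: 22.4 × 10 = 224 N down at 2.92 m → arm 2.92 m, τ = 224 × 2.92 = 654.1 N·m clockwise.
Total clockwise load moment = 805.3 N·m.
The cable tension T acts at 3.24 m; only its component perpendicular to the beam, T sinθ, produces torque. sinθ = h/√(h²+d²) = 2.2/√(2.2²+3.24²) = 0.5618.
Setting net torque to zero: T × 3.24 × 0.5618 = 805.3 → T = 805.3 / 1.82 = 442 N.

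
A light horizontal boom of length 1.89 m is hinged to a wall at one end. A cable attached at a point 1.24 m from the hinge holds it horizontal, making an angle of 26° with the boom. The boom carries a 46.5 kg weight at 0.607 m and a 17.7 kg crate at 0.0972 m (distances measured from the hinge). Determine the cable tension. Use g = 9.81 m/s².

T ≈ 540 N

Choose the hinge as the axis so the unknown hinge reaction has zero arm there.
Weight: 46.5 × 9.81 = 456.2 N down at 0.607 m → arm 0.607 m, τ = 456.2 × 0.607 = 276.9 N·m clockwise.
Crate: 17.7 × 9.81 = 173.6 N down at 0.0972 m → arm 0.0972 m, τ = 173.6 × 0.0972 = 16.87 N·m clockwise.
Total clockwise load moment = 293.8 N·m.
The cable tension T acts at 1.24 m; only its component perpendicular to the boom, T sinθ, produces torque. sin 26° = 0.4384.
Στ = 0 ⇒ T × 1.24 × 0.4384 = 293.8 ⇒ T = 293.8 / 0.5436 = 540 N.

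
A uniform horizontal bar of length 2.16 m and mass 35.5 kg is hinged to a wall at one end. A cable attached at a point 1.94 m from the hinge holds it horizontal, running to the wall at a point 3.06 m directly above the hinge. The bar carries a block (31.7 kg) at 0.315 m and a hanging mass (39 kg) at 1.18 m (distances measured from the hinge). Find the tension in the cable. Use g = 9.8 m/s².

T ≈ 564 N

About the hinge:
Beam weight: 35.5 × 9.8 = 347.9 N down at 1.08 m → arm 1.08 m, τ = 347.9 × 1.08 = 375.7 N·m clockwise.
Block: 31.7 × 9.8 = 310.7 N down at 0.315 m → arm 0.315 m, τ = 310.7 × 0.315 = 97.87 N·m clockwise.
Hanging mass: 39 × 9.8 = 382.2 N down at 1.18 m → arm 1.18 m, τ = 382.2 × 1.18 = 451 N·m clockwise.
Total clockwise load moment = 924.6 N·m.
The cable tension T acts at 1.94 m; only its component perpendicular to the bar, T sinθ, produces torque. sinθ = h/√(h²+d²) = 3.06/√(3.06²+1.94²) = 0.8446.
Balancing moments: T × 1.94 × 0.8446 = 924.6, giving T = 924.6 / 1.639 = 564 N.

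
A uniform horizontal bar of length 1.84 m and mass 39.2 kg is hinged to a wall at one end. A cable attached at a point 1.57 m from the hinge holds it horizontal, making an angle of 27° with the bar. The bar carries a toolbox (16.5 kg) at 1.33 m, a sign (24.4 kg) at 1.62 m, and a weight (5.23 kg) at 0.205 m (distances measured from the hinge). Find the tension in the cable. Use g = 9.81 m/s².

T ≈ 1360 N

Sum moments about the hinge (the unknown hinge reaction has zero arm there).
Beam weight: 39.2 × 9.81 = 384.6 N down at 0.92 m → arm 0.92 m, τ = 384.6 × 0.92 = 353.8 N·m clockwise.
Toolbox: 16.5 × 9.81 = 161.9 N down at 1.33 m → arm 1.33 m, τ = 161.9 × 1.33 = 215.3 N·m clockwise.
Sign: 24.4 × 9.81 = 239.4 N down at 1.62 m → arm 1.62 m, τ = 239.4 × 1.62 = 387.8 N·m clockwise.
Weight: 5.23 × 9.81 = 51.31 N down at 0.205 m → arm 0.205 m, τ = 51.31 × 0.205 = 10.52 N·m clockwise.
Total clockwise load moment = 967.4 N·m.
The cable tension T acts at 1.57 m; only its component perpendicular to the bar, T sinθ, produces torque. sin 27° = 0.454.
For rotational equilibrium, T × 1.57 × 0.454 = 967.4, so T = 967.4 / 0.7128 = 1360 N.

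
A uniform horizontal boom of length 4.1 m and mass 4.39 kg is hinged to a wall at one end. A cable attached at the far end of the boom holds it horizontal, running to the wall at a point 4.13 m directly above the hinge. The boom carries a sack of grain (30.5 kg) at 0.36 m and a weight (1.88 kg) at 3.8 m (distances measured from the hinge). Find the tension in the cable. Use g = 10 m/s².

T ≈ 93.2 N

Choose the hinge as the axis so the unknown hinge reaction has zero arm there.
Beam weight: 4.39 × 10 = 43.9 N down at 2.05 m → arm 2.05 m, τ = 43.9 × 2.05 = 89.99 N·m clockwise.
Sack of grain: 30.5 × 10 = 305 N down at 0.36 m → arm 0.36 m, τ = 305 × 0.36 = 109.8 N·m clockwise.
Weight: 1.88 × 10 = 18.8 N down at 3.8 m → arm 3.8 m, τ = 18.8 × 3.8 = 71.44 N·m clockwise.
Total clockwise load moment = 271.2 N·m.
The cable tension T acts at 4.1 m; only its component perpendicular to the boom, T sinθ, produces torque. sinθ = h/√(h²+d²) = 4.13/√(4.13²+4.1²) = 0.7097.
Στ = 0 ⇒ T × 4.1 × 0.7097 = 271.2 ⇒ T = 271.2 / 2.91 = 93.2 N.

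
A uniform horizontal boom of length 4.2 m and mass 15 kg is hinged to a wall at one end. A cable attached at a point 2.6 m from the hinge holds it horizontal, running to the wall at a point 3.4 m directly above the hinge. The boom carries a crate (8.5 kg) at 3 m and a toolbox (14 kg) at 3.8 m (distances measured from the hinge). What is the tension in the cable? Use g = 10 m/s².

Take moments about the hinge.
Beam weight: 15 × 10 = 150 N down at 2.1 m → arm 2.1 m, τ = 150 × 2.1 = 315 N·m clockwise.
Crate: 8.5 × 10 = 85 N down at 3 m → arm 3 m, τ = 85 × 3 = 255 N·m clockwise.
Toolbox: 14 × 10 = 140 N down at 3.8 m → arm 3.8 m, τ = 140 × 3.8 = 532 N·m clockwise.
Total clockwise load moment = 1102 N·m.
The cable tension T acts at 2.6 m; only its component perpendicular to the boom, T sinθ, produces torque. sinθ = h/√(h²+d²) = 3.4/√(3.4²+2.6²) = 0.7944.
Στ = 0 ⇒ T × 2.6 × 0.7944 = 1102 ⇒ T = 1102 / 2.065 = 534 N.

T ≈ 534 N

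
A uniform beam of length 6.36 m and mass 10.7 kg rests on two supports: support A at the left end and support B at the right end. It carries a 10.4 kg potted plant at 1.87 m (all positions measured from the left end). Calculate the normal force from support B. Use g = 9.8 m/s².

Sum moments about support A (its reaction then has zero moment arm).
Beam weight: 10.7 × 9.8 = 104.9 N down at 3.18 m → arm 3.18 m, τ = 104.9 × 3.18 = 333.6 N·m clockwise.
Potted plant: 10.4 × 9.8 = 101.9 N down at 1.87 m → arm 1.87 m, τ = 101.9 × 1.87 = 190.6 N·m clockwise.
Net load moment about support A = 524.2 N·m clockwise.
Reaction R at support B is upward at 6.36 m, arm 6.36 m → moment R × 6.36 counterclockwise.
For rotational equilibrium, R × 6.36 = 524.2, so R = 82.4 N.

R_B ≈ 82.4 N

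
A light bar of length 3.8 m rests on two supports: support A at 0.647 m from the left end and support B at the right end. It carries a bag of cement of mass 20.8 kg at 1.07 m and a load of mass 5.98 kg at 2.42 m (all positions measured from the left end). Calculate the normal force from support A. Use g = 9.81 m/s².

Sum moments about support B (its reaction then has zero moment arm).
Bag of cement: 20.8 × 9.81 = 204 N down at 1.07 m → arm 2.73 m, τ = 204 × 2.73 = 556.9 N·m counterclockwise.
Load: 5.98 × 9.81 = 58.66 N down at 2.42 m → arm 1.38 m, τ = 58.66 × 1.38 = 80.95 N·m counterclockwise.
Net load moment about support B = 637.9 N·m counterclockwise.
Reaction R at support A is upward at 0.647 m, arm 3.153 m → moment R × 3.153 clockwise.
Στ = 0 ⇒ R × 3.153 = 637.9 ⇒ R = 202 N.

R_A ≈ 202 N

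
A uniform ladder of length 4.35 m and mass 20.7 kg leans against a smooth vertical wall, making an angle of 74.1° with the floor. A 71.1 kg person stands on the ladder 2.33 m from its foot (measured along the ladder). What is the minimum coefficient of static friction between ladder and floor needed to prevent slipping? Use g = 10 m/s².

μ_min ≈ 0.15

About the foot of the ladder:
Ladder weight 20.7×10 = 207 N acts at 2.175 m along the ladder; its horizontal arm is 2.175·cos74.1° = 0.5959 m → τ = 123.4 N·m clockwise.
Person: 71.1×10 = 711 N at 2.33 m → arm 0.6383 m → τ = 453.8 N·m clockwise.
Wall normal N acts horizontally at the top; its moment arm is the height L sinθ = 4.35·sin74.1° = 4.184 m, counterclockwise.
Setting net torque to zero: N × 4.184 = 577.2 → N = 138 N.
ΣFx = 0 ⇒ f = N_wall = 138 N. ΣFy = 0 ⇒ N_floor = 918 N.
μ_min = f / N_floor = 138 / 918 = 0.15.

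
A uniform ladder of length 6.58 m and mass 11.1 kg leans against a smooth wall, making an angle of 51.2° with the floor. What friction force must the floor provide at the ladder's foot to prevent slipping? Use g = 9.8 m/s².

f ≈ 43.7 N

Take moments about the foot of the ladder.
Ladder weight 11.1×9.8 = 108.8 N acts at 3.29 m along the ladder; its horizontal arm is 3.29·cos51.2° = 2.062 m → τ = 224.3 N·m clockwise.
Wall normal N acts horizontally at the top; its moment arm is the height L sinθ = 6.58·sin51.2° = 5.128 m, counterclockwise.
Balancing moments: N × 5.128 = 224.3, giving N = 43.7 N.
ΣFx = 0: friction at the foot balances the wall's push, so f = N_wall = 43.7 N.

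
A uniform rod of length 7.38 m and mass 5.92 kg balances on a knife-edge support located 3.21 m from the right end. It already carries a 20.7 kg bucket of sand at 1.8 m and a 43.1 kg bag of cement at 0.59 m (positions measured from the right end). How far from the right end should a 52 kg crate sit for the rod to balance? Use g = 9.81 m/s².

x ≈ 5.89 m from the right end

Take moments about the knife-edge support (at 3.21 m from the right end).
Beam weight: 5.92 × 9.81 = 58.08 N down at 3.69 m → arm 0.48 m, τ = 58.08 × 0.48 = 27.88 N·m counterclockwise.
Bucket of sand: 20.7 × 9.81 = 203.1 N down at 1.8 m → arm 1.41 m, τ = 203.1 × 1.41 = 286.4 N·m clockwise.
Bag of cement: 43.1 × 9.81 = 422.8 N down at 0.59 m → arm 2.62 m, τ = 422.8 × 2.62 = 1108 N·m clockwise.
Net moment of existing loads = 1367 N·m clockwise.
The crate weighs 52 × 9.81 = 510.1 N and must supply an equal counterclockwise moment, so its lever arm about the knife-edge support is 1367 / 510.1 = 2.68 m.
That puts it at 3.21 + 2.68 = 5.89 m from the right end.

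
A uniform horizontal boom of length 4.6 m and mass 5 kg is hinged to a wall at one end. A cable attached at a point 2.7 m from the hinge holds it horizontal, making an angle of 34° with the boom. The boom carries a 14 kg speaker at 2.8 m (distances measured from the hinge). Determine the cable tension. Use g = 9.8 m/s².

T ≈ 329 N

Take moments about the hinge.
Beam weight: 5 × 9.8 = 49 N down at 2.3 m → arm 2.3 m, τ = 49 × 2.3 = 112.7 N·m clockwise.
Speaker: 14 × 9.8 = 137.2 N down at 2.8 m → arm 2.8 m, τ = 137.2 × 2.8 = 384.2 N·m clockwise.
Total clockwise load moment = 496.9 N·m.
The cable tension T acts at 2.7 m; only its component perpendicular to the boom, T sinθ, produces torque. sin 34° = 0.5592.
Setting net torque to zero: T × 2.7 × 0.5592 = 496.9 → T = 496.9 / 1.51 = 329 N.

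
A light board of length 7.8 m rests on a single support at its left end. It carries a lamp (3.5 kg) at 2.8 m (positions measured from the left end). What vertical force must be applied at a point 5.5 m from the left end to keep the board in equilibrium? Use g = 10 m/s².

Taking torques about the left end:
Lamp: 3.5 × 10 = 35 N down at 2.8 m → arm 2.8 m, τ = 35 × 2.8 = 98 N·m clockwise.
Net moment of the loads = 98 N·m clockwise.
The upward force F acts at a point 5.5 m from the left end, arm 5.5 m, giving F × 5.5 counterclockwise.
Setting net torque to zero: F × 5.5 = 98 → F = 98 / 5.5 = 17.8 N.

F ≈ 17.8 N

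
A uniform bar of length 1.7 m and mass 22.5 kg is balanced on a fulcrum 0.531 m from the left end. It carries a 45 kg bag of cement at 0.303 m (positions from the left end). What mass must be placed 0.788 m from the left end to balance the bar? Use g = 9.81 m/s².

Choose the fulcrum (at 0.531 m from the left end) as the axis so the support reaction has zero arm there.
Beam weight: 22.5 × 9.81 = 220.7 N down at 0.85 m → arm 0.319 m, τ = 220.7 × 0.319 = 70.4 N·m clockwise.
Bag of cement: 45 × 9.81 = 441.5 N down at 0.303 m → arm 0.228 m, τ = 441.5 × 0.228 = 100.7 N·m counterclockwise.
Net moment of known loads = 30.3 N·m counterclockwise.
An unknown mass m at 0.788 m has arm 0.257 m; its moment is m·g·0.257 clockwise.
Setting net torque to zero: m × 9.81 × 0.257 = 30.3 → m = 30.3 / (9.81 × 0.257) = 12 kg.

m ≈ 12 kg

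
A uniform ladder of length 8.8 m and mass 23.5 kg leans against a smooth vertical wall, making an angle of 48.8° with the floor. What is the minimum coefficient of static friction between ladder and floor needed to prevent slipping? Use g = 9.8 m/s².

μ_min ≈ 0.438

Choose the foot of the ladder as the axis so the floor normal and friction both act there and drop out.
Ladder weight 23.5×9.8 = 230.3 N acts at 4.4 m along the ladder; its horizontal arm is 4.4·cos48.8° = 2.898 m → τ = 667.4 N·m clockwise.
Wall normal N acts horizontally at the top; its moment arm is the height L sinθ = 8.8·sin48.8° = 6.621 m, counterclockwise.
Setting net torque to zero: N × 6.621 = 667.4 → N = 100.8 N.
ΣFx = 0 ⇒ f = N_wall = 100.8 N. ΣFy = 0 ⇒ N_floor = 230.3 N.
μ_min = f / N_floor = 100.8 / 230.3 = 0.438.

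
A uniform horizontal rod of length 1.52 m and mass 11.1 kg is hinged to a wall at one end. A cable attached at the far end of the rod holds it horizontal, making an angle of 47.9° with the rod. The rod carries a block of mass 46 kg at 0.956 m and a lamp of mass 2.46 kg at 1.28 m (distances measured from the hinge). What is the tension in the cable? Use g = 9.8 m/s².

T ≈ 483 N

About the hinge:
Beam weight: 11.1 × 9.8 = 108.8 N down at 0.76 m → arm 0.76 m, τ = 108.8 × 0.76 = 82.69 N·m clockwise.
Block: 46 × 9.8 = 450.8 N down at 0.956 m → arm 0.956 m, τ = 450.8 × 0.956 = 431 N·m clockwise.
Lamp: 2.46 × 9.8 = 24.11 N down at 1.28 m → arm 1.28 m, τ = 24.11 × 1.28 = 30.86 N·m clockwise.
Total clockwise load moment = 544.6 N·m.
The cable tension T acts at 1.52 m; only its component perpendicular to the rod, T sinθ, produces torque. sin 47.9° = 0.742.
Στ = 0 ⇒ T × 1.52 × 0.742 = 544.6 ⇒ T = 544.6 / 1.128 = 483 N.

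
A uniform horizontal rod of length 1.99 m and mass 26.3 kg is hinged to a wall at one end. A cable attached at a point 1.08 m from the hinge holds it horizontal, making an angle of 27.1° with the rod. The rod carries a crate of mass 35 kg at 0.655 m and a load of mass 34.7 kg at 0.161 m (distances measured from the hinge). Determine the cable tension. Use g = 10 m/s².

About the hinge:
Beam weight: 26.3 × 10 = 263 N down at 0.995 m → arm 0.995 m, τ = 263 × 0.995 = 261.7 N·m clockwise.
Crate: 35 × 10 = 350 N down at 0.655 m → arm 0.655 m, τ = 350 × 0.655 = 229.2 N·m clockwise.
Load: 34.7 × 10 = 347 N down at 0.161 m → arm 0.161 m, τ = 347 × 0.161 = 55.87 N·m clockwise.
Total clockwise load moment = 546.8 N·m.
The cable tension T acts at 1.08 m; only its component perpendicular to the rod, T sinθ, produces torque. sin 27.1° = 0.4555.
Setting net torque to zero: T × 1.08 × 0.4555 = 546.8 → T = 546.8 / 0.4919 = 1110 N.

T ≈ 1110 N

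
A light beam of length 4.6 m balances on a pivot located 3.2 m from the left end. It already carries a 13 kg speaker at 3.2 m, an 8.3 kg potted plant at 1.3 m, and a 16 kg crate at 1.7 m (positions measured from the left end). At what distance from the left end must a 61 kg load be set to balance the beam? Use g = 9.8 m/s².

Take moments about the pivot (at 3.2 m from the left end).
Speaker: acts at the pivot, moment arm 0 → no torque.
Potted plant: 8.3 × 9.8 = 81.34 N down at 1.3 m → arm 1.9 m, τ = 81.34 × 1.9 = 154.5 N·m counterclockwise.
Crate: 16 × 9.8 = 156.8 N down at 1.7 m → arm 1.5 m, τ = 156.8 × 1.5 = 235.2 N·m counterclockwise.
Net moment of existing loads = 389.7 N·m counterclockwise.
The load weighs 61 × 9.8 = 597.8 N and must supply an equal clockwise moment, so its lever arm about the pivot is 389.7 / 597.8 = 0.652 m.
That puts it at 3.2 + 0.652 = 3.85 m from the left end.

x ≈ 3.85 m from the left end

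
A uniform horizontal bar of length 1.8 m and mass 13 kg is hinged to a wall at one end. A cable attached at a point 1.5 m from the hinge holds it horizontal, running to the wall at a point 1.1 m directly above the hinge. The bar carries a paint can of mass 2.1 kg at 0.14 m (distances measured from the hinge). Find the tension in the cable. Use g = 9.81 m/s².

Taking torques about the hinge:
Beam weight: 13 × 9.81 = 127.5 N down at 0.9 m → arm 0.9 m, τ = 127.5 × 0.9 = 114.8 N·m clockwise.
Paint can: 2.1 × 9.81 = 20.6 N down at 0.14 m → arm 0.14 m, τ = 20.6 × 0.14 = 2.884 N·m clockwise.
Total clockwise load moment = 117.7 N·m.
The cable tension T acts at 1.5 m; only its component perpendicular to the bar, T sinθ, produces torque. sinθ = h/√(h²+d²) = 1.1/√(1.1²+1.5²) = 0.5914.
For rotational equilibrium, T × 1.5 × 0.5914 = 117.7, so T = 117.7 / 0.8871 = 133 N.

T ≈ 133 N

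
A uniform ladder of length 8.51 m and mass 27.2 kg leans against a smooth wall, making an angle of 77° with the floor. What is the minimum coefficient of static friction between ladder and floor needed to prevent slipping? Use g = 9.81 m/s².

About the foot of the ladder:
Ladder weight 27.2×9.81 = 266.8 N acts at 4.255 m along the ladder; its horizontal arm is 4.255·cos77° = 0.9572 m → τ = 255.4 N·m clockwise.
Wall normal N acts horizontally at the top; its moment arm is the height L sinθ = 8.51·sin77° = 8.292 m, counterclockwise.
Στ = 0 ⇒ N × 8.292 = 255.4 ⇒ N = 30.8 N.
ΣFx = 0 ⇒ f = N_wall = 30.8 N. ΣFy = 0 ⇒ N_floor = 266.8 N.
μ_min = f / N_floor = 30.8 / 266.8 = 0.115.

μ_min ≈ 0.115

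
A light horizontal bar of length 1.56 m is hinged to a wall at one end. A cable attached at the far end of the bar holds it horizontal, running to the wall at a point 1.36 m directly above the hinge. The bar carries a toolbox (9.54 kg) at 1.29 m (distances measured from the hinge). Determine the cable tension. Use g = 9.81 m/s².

Taking torques about the hinge:
Toolbox: 9.54 × 9.81 = 93.59 N down at 1.29 m → arm 1.29 m, τ = 93.59 × 1.29 = 120.7 N·m clockwise.
Total clockwise load moment = 120.7 N·m.
The cable tension T acts at 1.56 m; only its component perpendicular to the bar, T sinθ, produces torque. sinθ = h/√(h²+d²) = 1.36/√(1.36²+1.56²) = 0.6571.
For rotational equilibrium, T × 1.56 × 0.6571 = 120.7, so T = 120.7 / 1.025 = 118 N.

T ≈ 118 N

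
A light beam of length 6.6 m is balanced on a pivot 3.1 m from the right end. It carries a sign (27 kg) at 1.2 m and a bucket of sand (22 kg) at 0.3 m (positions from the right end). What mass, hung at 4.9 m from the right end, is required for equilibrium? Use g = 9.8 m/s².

Taking torques about the pivot (at 3.1 m from the right end):
Sign: 27 × 9.8 = 264.6 N down at 1.2 m → arm 1.9 m, τ = 264.6 × 1.9 = 502.7 N·m clockwise.
Bucket of sand: 22 × 9.8 = 215.6 N down at 0.3 m → arm 2.8 m, τ = 215.6 × 2.8 = 603.7 N·m clockwise.
Net moment of known loads = 1106 N·m clockwise.
An unknown mass m at 4.9 m has arm 1.8 m; its moment is m·g·1.8 counterclockwise.
Στ = 0 ⇒ m × 9.8 × 1.8 = 1106 ⇒ m = 1106 / (9.8 × 1.8) = 62.7 kg.

m ≈ 62.7 kg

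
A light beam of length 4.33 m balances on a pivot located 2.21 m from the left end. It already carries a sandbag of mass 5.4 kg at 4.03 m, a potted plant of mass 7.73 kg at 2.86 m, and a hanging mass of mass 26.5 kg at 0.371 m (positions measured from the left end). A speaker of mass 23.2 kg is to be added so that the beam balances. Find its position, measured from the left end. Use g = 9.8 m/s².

Sum moments about the pivot (at 2.21 m from the left end) (the support reaction has zero arm there).
Sandbag: 5.4 × 9.8 = 52.92 N down at 4.03 m → arm 1.82 m, τ = 52.92 × 1.82 = 96.31 N·m clockwise.
Potted plant: 7.73 × 9.8 = 75.75 N down at 2.86 m → arm 0.65 m, τ = 75.75 × 0.65 = 49.24 N·m clockwise.
Hanging mass: 26.5 × 9.8 = 259.7 N down at 0.371 m → arm 1.839 m, τ = 259.7 × 1.839 = 477.6 N·m counterclockwise.
Net moment of existing loads = 332.1 N·m counterclockwise.
The speaker weighs 23.2 × 9.8 = 227.4 N and must supply an equal clockwise moment, so its lever arm about the pivot is 332.1 / 227.4 = 1.46 m.
That puts it at 2.21 + 1.46 = 3.67 m from the left end.

x ≈ 3.67 m from the left end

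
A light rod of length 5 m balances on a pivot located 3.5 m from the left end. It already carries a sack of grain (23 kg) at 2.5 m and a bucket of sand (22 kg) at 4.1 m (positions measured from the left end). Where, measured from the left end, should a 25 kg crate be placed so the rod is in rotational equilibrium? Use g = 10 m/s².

Choose the pivot (at 3.5 m from the left end) as the axis so the support reaction has zero arm there.
Sack of grain: 23 × 10 = 230 N down at 2.5 m → arm 1 m, τ = 230 × 1 = 230 N·m counterclockwise.
Bucket of sand: 22 × 10 = 220 N down at 4.1 m → arm 0.6 m, τ = 220 × 0.6 = 132 N·m clockwise.
Net moment of existing loads = 98 N·m counterclockwise.
The crate weighs 25 × 10 = 250 N and must supply an equal clockwise moment, so its lever arm about the pivot is 98 / 250 = 0.392 m.
That puts it at 3.5 + 0.392 = 3.89 m from the left end.

x ≈ 3.89 m from the left end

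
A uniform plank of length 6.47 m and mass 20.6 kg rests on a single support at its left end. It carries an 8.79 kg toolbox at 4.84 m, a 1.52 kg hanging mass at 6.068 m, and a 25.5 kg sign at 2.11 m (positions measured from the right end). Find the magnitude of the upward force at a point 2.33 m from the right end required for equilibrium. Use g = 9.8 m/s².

Sum moments about the left end (the unknown pivot reaction has zero arm there).
Beam weight: 20.6 × 9.8 = 201.9 N down at 3.235 m → arm 3.235 m, τ = 201.9 × 3.235 = 653.1 N·m clockwise.
Toolbox: 8.79 × 9.8 = 86.14 N down at 4.84 m → arm 1.63 m, τ = 86.14 × 1.63 = 140.4 N·m clockwise.
Hanging mass: 1.52 × 9.8 = 14.9 N down at 6.068 m → arm 0.402 m, τ = 14.9 × 0.402 = 5.99 N·m clockwise.
Sign: 25.5 × 9.8 = 249.9 N down at 2.11 m → arm 4.36 m, τ = 249.9 × 4.36 = 1090 N·m clockwise.
Net moment of the loads = 1889 N·m clockwise.
The upward force F acts at a point 2.33 m from the right end, arm 4.14 m, giving F × 4.14 counterclockwise.
Balancing moments: F × 4.14 = 1889, giving F = 1889 / 4.14 = 456 N.

F ≈ 456 N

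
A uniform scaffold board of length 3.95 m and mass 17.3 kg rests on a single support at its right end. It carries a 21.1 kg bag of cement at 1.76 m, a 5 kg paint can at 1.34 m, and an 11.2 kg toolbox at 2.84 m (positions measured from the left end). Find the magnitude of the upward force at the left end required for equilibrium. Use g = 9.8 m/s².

Choose the right end as the axis so the unknown pivot reaction has zero arm there.
Beam weight: 17.3 × 9.8 = 169.5 N down at 1.975 m → arm 1.975 m, τ = 169.5 × 1.975 = 334.8 N·m counterclockwise.
Bag of cement: 21.1 × 9.8 = 206.8 N down at 1.76 m → arm 2.19 m, τ = 206.8 × 2.19 = 452.9 N·m counterclockwise.
Paint can: 5 × 9.8 = 49 N down at 1.34 m → arm 2.61 m, τ = 49 × 2.61 = 127.9 N·m counterclockwise.
Toolbox: 11.2 × 9.8 = 109.8 N down at 2.84 m → arm 1.11 m, τ = 109.8 × 1.11 = 121.9 N·m counterclockwise.
Net moment of the loads = 1038 N·m counterclockwise.
The upward force F acts at the left end, arm 3.95 m, giving F × 3.95 clockwise.
Στ = 0 ⇒ F × 3.95 = 1038 ⇒ F = 1038 / 3.95 = 263 N.

F ≈ 263 N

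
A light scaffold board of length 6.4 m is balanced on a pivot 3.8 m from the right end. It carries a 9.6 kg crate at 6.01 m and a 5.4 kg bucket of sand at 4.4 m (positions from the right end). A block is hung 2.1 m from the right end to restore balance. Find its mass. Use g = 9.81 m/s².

Taking torques about the pivot (at 3.8 m from the right end):
Crate: 9.6 × 9.81 = 94.18 N down at 6.01 m → arm 2.21 m, τ = 94.18 × 2.21 = 208.1 N·m counterclockwise.
Bucket of sand: 5.4 × 9.81 = 52.97 N down at 4.4 m → arm 0.6 m, τ = 52.97 × 0.6 = 31.78 N·m counterclockwise.
Net moment of known loads = 239.9 N·m counterclockwise.
An unknown mass m at 2.1 m has arm 1.7 m; its moment is m·g·1.7 clockwise.
Balancing moments: m × 9.81 × 1.7 = 239.9, giving m = 239.9 / (9.81 × 1.7) = 14.4 kg.

m ≈ 14.4 kg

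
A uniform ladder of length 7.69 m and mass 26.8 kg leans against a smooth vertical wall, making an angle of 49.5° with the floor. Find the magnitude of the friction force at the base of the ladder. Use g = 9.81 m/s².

Sum moments about the foot of the ladder (the floor normal and friction both act there and drop out).
Ladder weight 26.8×9.81 = 262.9 N acts at 3.845 m along the ladder; its horizontal arm is 3.845·cos49.5° = 2.497 m → τ = 656.5 N·m clockwise.
Wall normal N acts horizontally at the top; its moment arm is the height L sinθ = 7.69·sin49.5° = 5.848 m, counterclockwise.
Setting net torque to zero: N × 5.848 = 656.5 → N = 112 N.
ΣFx = 0: friction at the foot balances the wall's push, so f = N_wall = 112 N.

f ≈ 112 N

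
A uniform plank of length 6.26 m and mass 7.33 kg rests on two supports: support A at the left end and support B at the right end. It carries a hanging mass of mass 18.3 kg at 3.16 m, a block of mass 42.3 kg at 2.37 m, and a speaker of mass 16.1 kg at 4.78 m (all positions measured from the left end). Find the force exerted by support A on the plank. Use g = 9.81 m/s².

R_A ≈ 420 N

About support B:
Beam weight: 7.33 × 9.81 = 71.91 N down at 3.13 m → arm 3.13 m, τ = 71.91 × 3.13 = 225.1 N·m counterclockwise.
Hanging mass: 18.3 × 9.81 = 179.5 N down at 3.16 m → arm 3.1 m, τ = 179.5 × 3.1 = 556.5 N·m counterclockwise.
Block: 42.3 × 9.81 = 415 N down at 2.37 m → arm 3.89 m, τ = 415 × 3.89 = 1614 N·m counterclockwise.
Speaker: 16.1 × 9.81 = 157.9 N down at 4.78 m → arm 1.48 m, τ = 157.9 × 1.48 = 233.7 N·m counterclockwise.
Net load moment about support B = 2629 N·m counterclockwise.
Reaction R at support A is upward at 0 m, arm 6.26 m → moment R × 6.26 clockwise.
For rotational equilibrium, R × 6.26 = 2629, so R = 420 N.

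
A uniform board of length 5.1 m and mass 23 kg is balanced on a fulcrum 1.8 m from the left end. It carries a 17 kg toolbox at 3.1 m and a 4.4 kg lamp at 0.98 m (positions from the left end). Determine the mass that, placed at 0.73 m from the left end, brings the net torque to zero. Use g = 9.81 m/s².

m ≈ 33.4 kg

Sum moments about the fulcrum (at 1.8 m from the left end) (the support reaction has zero arm there).
Beam weight: 23 × 9.81 = 225.6 N down at 2.55 m → arm 0.75 m, τ = 225.6 × 0.75 = 169.2 N·m clockwise.
Toolbox: 17 × 9.81 = 166.8 N down at 3.1 m → arm 1.3 m, τ = 166.8 × 1.3 = 216.8 N·m clockwise.
Lamp: 4.4 × 9.81 = 43.16 N down at 0.98 m → arm 0.82 m, τ = 43.16 × 0.82 = 35.39 N·m counterclockwise.
Net moment of known loads = 350.6 N·m clockwise.
An unknown mass m at 0.73 m has arm 1.07 m; its moment is m·g·1.07 counterclockwise.
Στ = 0 ⇒ m × 9.81 × 1.07 = 350.6 ⇒ m = 350.6 / (9.81 × 1.07) = 33.4 kg.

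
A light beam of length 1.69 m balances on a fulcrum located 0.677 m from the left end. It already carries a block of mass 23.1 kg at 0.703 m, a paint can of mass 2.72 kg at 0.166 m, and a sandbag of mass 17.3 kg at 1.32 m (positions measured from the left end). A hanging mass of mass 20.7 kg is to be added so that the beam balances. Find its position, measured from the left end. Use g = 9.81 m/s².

Choose the fulcrum (at 0.677 m from the left end) as the axis so the support reaction has zero arm there.
Block: 23.1 × 9.81 = 226.6 N down at 0.703 m → arm 0.026 m, τ = 226.6 × 0.026 = 5.892 N·m clockwise.
Paint can: 2.72 × 9.81 = 26.68 N down at 0.166 m → arm 0.511 m, τ = 26.68 × 0.511 = 13.63 N·m counterclockwise.
Sandbag: 17.3 × 9.81 = 169.7 N down at 1.32 m → arm 0.643 m, τ = 169.7 × 0.643 = 109.1 N·m clockwise.
Net moment of existing loads = 101.4 N·m clockwise.
The hanging mass weighs 20.7 × 9.81 = 203.1 N and must supply an equal counterclockwise moment, so its lever arm about the fulcrum is 101.4 / 203.1 = 0.499 m.
That puts it at 0.677 − 0.499 = 0.178 m from the left end.

x ≈ 0.178 m from the left end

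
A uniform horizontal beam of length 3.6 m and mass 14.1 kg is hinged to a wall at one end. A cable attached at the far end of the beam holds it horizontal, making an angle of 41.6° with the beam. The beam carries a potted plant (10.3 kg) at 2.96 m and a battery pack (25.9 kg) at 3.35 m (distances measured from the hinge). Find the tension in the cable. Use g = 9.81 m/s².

T ≈ 585 N

About the hinge:
Beam weight: 14.1 × 9.81 = 138.3 N down at 1.8 m → arm 1.8 m, τ = 138.3 × 1.8 = 248.9 N·m clockwise.
Potted plant: 10.3 × 9.81 = 101 N down at 2.96 m → arm 2.96 m, τ = 101 × 2.96 = 299 N·m clockwise.
Battery pack: 25.9 × 9.81 = 254.1 N down at 3.35 m → arm 3.35 m, τ = 254.1 × 3.35 = 851.2 N·m clockwise.
Total clockwise load moment = 1399 N·m.
The cable tension T acts at 3.6 m; only its component perpendicular to the beam, T sinθ, produces torque. sin 41.6° = 0.6639.
Στ = 0 ⇒ T × 3.6 × 0.6639 = 1399 ⇒ T = 1399 / 2.39 = 585 N.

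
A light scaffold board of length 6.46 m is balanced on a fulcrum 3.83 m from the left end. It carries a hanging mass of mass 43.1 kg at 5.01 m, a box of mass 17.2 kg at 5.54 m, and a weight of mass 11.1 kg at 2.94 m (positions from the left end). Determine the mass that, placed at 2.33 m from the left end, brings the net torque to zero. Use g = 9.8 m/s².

m ≈ 46.9 kg

Choose the fulcrum (at 3.83 m from the left end) as the axis so the support reaction has zero arm there.
Hanging mass: 43.1 × 9.8 = 422.4 N down at 5.01 m → arm 1.18 m, τ = 422.4 × 1.18 = 498.4 N·m clockwise.
Box: 17.2 × 9.8 = 168.6 N down at 5.54 m → arm 1.71 m, τ = 168.6 × 1.71 = 288.3 N·m clockwise.
Weight: 11.1 × 9.8 = 108.8 N down at 2.94 m → arm 0.89 m, τ = 108.8 × 0.89 = 96.83 N·m counterclockwise.
Net moment of known loads = 689.9 N·m clockwise.
An unknown mass m at 2.33 m has arm 1.5 m; its moment is m·g·1.5 counterclockwise.
Setting net torque to zero: m × 9.8 × 1.5 = 689.9 → m = 689.9 / (9.8 × 1.5) = 46.9 kg.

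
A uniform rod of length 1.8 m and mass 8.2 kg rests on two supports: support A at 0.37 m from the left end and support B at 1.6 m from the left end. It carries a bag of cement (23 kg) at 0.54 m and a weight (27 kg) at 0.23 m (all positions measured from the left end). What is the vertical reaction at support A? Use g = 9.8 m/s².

R_A ≈ 535 N

Take moments about support B.
Beam weight: 8.2 × 9.8 = 80.36 N down at 0.9 m → arm 0.7 m, τ = 80.36 × 0.7 = 56.25 N·m counterclockwise.
Bag of cement: 23 × 9.8 = 225.4 N down at 0.54 m → arm 1.06 m, τ = 225.4 × 1.06 = 238.9 N·m counterclockwise.
Weight: 27 × 9.8 = 264.6 N down at 0.23 m → arm 1.37 m, τ = 264.6 × 1.37 = 362.5 N·m counterclockwise.
Net load moment about support B = 657.6 N·m counterclockwise.
Reaction R at support A is upward at 0.37 m, arm 1.23 m → moment R × 1.23 clockwise.
Στ = 0 ⇒ R × 1.23 = 657.6 ⇒ R = 535 N.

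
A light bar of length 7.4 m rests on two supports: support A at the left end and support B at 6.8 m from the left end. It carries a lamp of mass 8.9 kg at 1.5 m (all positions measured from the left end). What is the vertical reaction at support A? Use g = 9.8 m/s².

Take moments about support B.
Lamp: 8.9 × 9.8 = 87.22 N down at 1.5 m → arm 5.3 m, τ = 87.22 × 5.3 = 462.3 N·m counterclockwise.
Net load moment about support B = 462.3 N·m counterclockwise.
Reaction R at support A is upward at 0 m, arm 6.8 m → moment R × 6.8 clockwise.
For rotational equilibrium, R × 6.8 = 462.3, so R = 68 N.

R_A ≈ 68 N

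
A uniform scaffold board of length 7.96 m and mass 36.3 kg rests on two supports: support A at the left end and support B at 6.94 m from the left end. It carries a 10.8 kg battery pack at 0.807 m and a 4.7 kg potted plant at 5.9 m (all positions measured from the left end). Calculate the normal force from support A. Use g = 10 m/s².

R_A ≈ 257 N

Choose support B as the axis so its reaction then has zero moment arm.
Beam weight: 36.3 × 10 = 363 N down at 3.98 m → arm 2.96 m, τ = 363 × 2.96 = 1074 N·m counterclockwise.
Battery pack: 10.8 × 10 = 108 N down at 0.807 m → arm 6.133 m, τ = 108 × 6.133 = 662.4 N·m counterclockwise.
Potted plant: 4.7 × 10 = 47 N down at 5.9 m → arm 1.04 m, τ = 47 × 1.04 = 48.88 N·m counterclockwise.
Net load moment about support B = 1785 N·m counterclockwise.
Reaction R at support A is upward at 0 m, arm 6.94 m → moment R × 6.94 clockwise.
Στ = 0 ⇒ R × 6.94 = 1785 ⇒ R = 257 N.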